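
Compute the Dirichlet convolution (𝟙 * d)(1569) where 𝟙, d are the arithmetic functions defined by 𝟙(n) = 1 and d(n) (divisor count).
(𝟙 * d)(1569) = 9

Divisors of 1569: [1, 3, 523, 1569]. For each d | 1569:
  d = 1: 𝟙(1) · d(1569/1) = 1 · 4 = 4
  d = 3: 𝟙(3) · d(1569/3) = 1 · 2 = 2
  d = 523: 𝟙(523) · d(1569/523) = 1 · 2 = 2
  d = 1569: 𝟙(1569) · d(1569/1569) = 1 · 1 = 1
Summing: (𝟙 * d)(1569) = 4 + 2 + 2 + 1 = 9.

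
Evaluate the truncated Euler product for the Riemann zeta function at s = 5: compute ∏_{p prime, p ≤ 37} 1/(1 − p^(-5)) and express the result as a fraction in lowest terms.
∏ = 132487865367718741281556988782580603348847966827605/127769623698019954360176628845208514576475652988928

The primes p ≤ 37 are [2, 3, 5, 7, 11, 13, 17, 19, 23, 29, 31, 37]. For each prime, (1 − 1/p^5)^(-1) = p^5 / (p^5 − 1). The product is (1 − 1/2^5)^(-1), (1 − 1/3^5)^(-1), (1 − 1/5^5)^(-1), (1 − 1/7^5)^(-1), (1 − 1/11^5)^(-1), (1 − 1/13^5)^(-1), (1 − 1/17^5)^(-1), (1 − 1/19^5)^(-1), (1 − 1/23^5)^(-1), (1 − 1/29^5)^(-1), (1 − 1/31^5)^(-1), (1 − 1/37^5)^(-1) = ∏ p^5 / (p^5 − 1) = 132487865367718741281556988782580603348847966827605/127769623698019954360176628845208514576475652988928.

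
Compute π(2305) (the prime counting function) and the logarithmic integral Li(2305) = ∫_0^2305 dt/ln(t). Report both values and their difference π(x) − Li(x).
π(2305) = 342;  Li(2305) ≈ 354.56;  π(x) − Li(x) ≈ -12.56.

Direct count of primes ≤ 2305 gives π(2305) = 342. Numerical evaluation of the logarithmic integral gives Li(2305) ≈ 354.56. The difference π(x) − Li(x) ≈ -12.56 is typically negative for small/moderate x (Li(x) overestimates), though Littlewood's theorem shows this sign changes infinitely often.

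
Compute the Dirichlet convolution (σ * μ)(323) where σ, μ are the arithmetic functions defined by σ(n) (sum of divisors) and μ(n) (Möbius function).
(σ * μ)(323) = 323

Divisors of 323: [1, 17, 19, 323]. For each d | 323:
  d = 1: σ(1) · μ(323/1) = 1 · 1 = 1
  d = 17: σ(17) · μ(323/17) = 18 · -1 = -18
  d = 19: σ(19) · μ(323/19) = 20 · -1 = -20
  d = 323: σ(323) · μ(323/323) = 360 · 1 = 360
Summing: (σ * μ)(323) = 1 + -18 + -20 + 360 = 323.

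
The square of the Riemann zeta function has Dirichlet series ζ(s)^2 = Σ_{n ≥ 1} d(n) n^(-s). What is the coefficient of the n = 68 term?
d(68) = 6

ζ(s)^2 = (Σ 1/m^s)(Σ 1/k^s). The coefficient of 1/n^s in the product is the number of ordered pairs (m, k) with mk = n, which equals d(n). For n = 68, divisors are [1, 2, 4, 17, 34, 68], so d(68) = 6.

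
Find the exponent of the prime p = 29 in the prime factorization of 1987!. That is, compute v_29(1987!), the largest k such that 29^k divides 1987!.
v_29(1987!) = 70

Legendre's formula: v_p(n!) = Σ_{k ≥ 1} ⌊n / p^k⌋. For p = 29, n = 1987, the terms are:
  ⌊1987/29^1⌋ = ⌊1987/29⌋ = 68
  ⌊1987/29^2⌋ = ⌊1987/841⌋ = 2
(the next term ⌊1987/29^3⌋ = 0, terminating the sum). Summing: v_29(1987!) = 68 + 2 = 70.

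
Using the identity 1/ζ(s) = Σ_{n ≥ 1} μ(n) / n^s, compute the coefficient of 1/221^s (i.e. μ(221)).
μ(221) = 1

Factor n = 221 = 13 · 17. μ(n) = 0 if any exponent ≥ 2 (not squarefree); otherwise μ(n) = (−1)^{ω(n)} where ω(n) is the number of distinct prime factors. Applying: μ(221) = 1.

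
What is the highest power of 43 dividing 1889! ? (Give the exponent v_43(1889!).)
v_43(1889!) = 44

Legendre's formula: v_p(n!) = Σ_{k ≥ 1} ⌊n / p^k⌋. For p = 43, n = 1889, the terms are:
  ⌊1889/43^1⌋ = ⌊1889/43⌋ = 43
  ⌊1889/43^2⌋ = ⌊1889/1849⌋ = 1
(the next term ⌊1889/43^3⌋ = 0, terminating the sum). Summing: v_43(1889!) = 43 + 1 = 44.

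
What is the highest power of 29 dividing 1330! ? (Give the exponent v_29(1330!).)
v_29(1330!) = 46

Legendre's formula: v_p(n!) = Σ_{k ≥ 1} ⌊n / p^k⌋. For p = 29, n = 1330, the terms are:
  ⌊1330/29^1⌋ = ⌊1330/29⌋ = 45
  ⌊1330/29^2⌋ = ⌊1330/841⌋ = 1
(the next term ⌊1330/29^3⌋ = 0, terminating the sum). Summing: v_29(1330!) = 45 + 1 = 46.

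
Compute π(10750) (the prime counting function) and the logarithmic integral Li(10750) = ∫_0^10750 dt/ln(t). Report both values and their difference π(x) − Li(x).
π(10750) = 1310;  Li(10750) ≈ 1327.25;  π(x) − Li(x) ≈ -17.25.

Direct count of primes ≤ 10750 gives π(10750) = 1310. Numerical evaluation of the logarithmic integral gives Li(10750) ≈ 1327.25. The difference π(x) − Li(x) ≈ -17.25 is typically negative for small/moderate x (Li(x) overestimates), though Littlewood's theorem shows this sign changes infinitely often.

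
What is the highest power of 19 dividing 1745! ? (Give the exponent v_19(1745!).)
v_19(1745!) = 95

Legendre's formula: v_p(n!) = Σ_{k ≥ 1} ⌊n / p^k⌋. For p = 19, n = 1745, the terms are:
  ⌊1745/19^1⌋ = ⌊1745/19⌋ = 91
  ⌊1745/19^2⌋ = ⌊1745/361⌋ = 4
(the next term ⌊1745/19^3⌋ = 0, terminating the sum). Summing: v_19(1745!) = 91 + 4 = 95.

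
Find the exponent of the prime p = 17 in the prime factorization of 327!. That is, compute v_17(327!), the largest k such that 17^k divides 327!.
v_17(327!) = 20

Legendre's formula: v_p(n!) = Σ_{k ≥ 1} ⌊n / p^k⌋. For p = 17, n = 327, the terms are:
  ⌊327/17^1⌋ = ⌊327/17⌋ = 19
  ⌊327/17^2⌋ = ⌊327/289⌋ = 1
(the next term ⌊327/17^3⌋ = 0, terminating the sum). Summing: v_17(327!) = 19 + 1 = 20.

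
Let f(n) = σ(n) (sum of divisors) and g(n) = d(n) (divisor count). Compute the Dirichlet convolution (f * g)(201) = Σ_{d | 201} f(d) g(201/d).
(σ * d)(201) = 420

Divisors of 201: [1, 3, 67, 201]. For each d | 201:
  d = 1: σ(1) · d(201/1) = 1 · 4 = 4
  d = 3: σ(3) · d(201/3) = 4 · 2 = 8
  d = 67: σ(67) · d(201/67) = 68 · 2 = 136
  d = 201: σ(201) · d(201/201) = 272 · 1 = 272
Summing: (σ * d)(201) = 4 + 8 + 136 + 272 = 420.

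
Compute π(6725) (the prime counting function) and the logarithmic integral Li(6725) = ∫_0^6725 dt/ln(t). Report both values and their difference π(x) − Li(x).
π(6725) = 867;  Li(6725) ≈ 883.20;  π(x) − Li(x) ≈ -16.20.

Direct count of primes ≤ 6725 gives π(6725) = 867. Numerical evaluation of the logarithmic integral gives Li(6725) ≈ 883.20. The difference π(x) − Li(x) ≈ -16.20 is typically negative for small/moderate x (Li(x) overestimates), though Littlewood's theorem shows this sign changes infinitely often.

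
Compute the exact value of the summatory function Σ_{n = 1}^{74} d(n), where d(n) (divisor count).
Σ_{n ≤ 74} d(n) = 332

Compute d(n) for each 1 ≤ n ≤ 74: d(1) = 1, d(2) = 2, d(3) = 2, d(4) = 3, d(5) = 2, d(6) = 4, d(7) = 2, d(8) = 4, d(9) = 3, d(10) = 4, d(11) = 2, d(12) = 6, d(13) = 2, d(14) = 4, d(15) = 4, d(16) = 5, d(17) = 2, d(18) = 6, d(19) = 2, d(20) = 6, d(21) = 4, d(22) = 4, d(23) = 2, d(24) = 8, d(25) = 3, d(26) = 4, d(27) = 4, d(28) = 6, d(29) = 2, d(30) = 8, d(31) = 2, d(32) = 6, d(33) = 4, d(34) = 4, d(35) = 4, d(36) = 9, d(37) = 2, d(38) = 4, d(39) = 4, d(40) = 8, d(41) = 2, d(42) = 8, d(43) = 2, d(44) = 6, d(45) = 6, d(46) = 4, d(47) = 2, d(48) = 10, d(49) = 3, d(50) = 6, d(51) = 4, d(52) = 6, d(53) = 2, d(54) = 8, d(55) = 4, d(56) = 8, d(57) = 4, d(58) = 4, d(59) = 2, d(60) = 12, d(61) = 2, d(62) = 4, d(63) = 6, d(64) = 7, d(65) = 4, d(66) = 8, d(67) = 2, d(68) = 6, d(69) = 4, d(70) = 8, d(71) = 2, d(72) = 12, d(73) = 2, d(74) = 4. Summing all 74 values: 332. (Dirichlet's divisor formula: Σ_{n ≤ x} d(n) = x ln(x) + (2γ − 1) x + O(√x). For x = 74, the asymptotic estimate is ≈ 329.93.)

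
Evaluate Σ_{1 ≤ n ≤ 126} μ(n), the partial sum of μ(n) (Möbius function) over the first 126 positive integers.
Σ_{n ≤ 126} μ(n) = -1

Compute μ(n) for each 1 ≤ n ≤ 126: μ(1) = 1, μ(2) = -1, μ(3) = -1, μ(4) = 0, μ(5) = -1, μ(6) = 1, μ(7) = -1, μ(8) = 0, μ(9) = 0, μ(10) = 1, μ(11) = -1, μ(12) = 0, μ(13) = -1, μ(14) = 1, μ(15) = 1, μ(16) = 0, μ(17) = -1, μ(18) = 0, μ(19) = -1, μ(20) = 0, μ(21) = 1, μ(22) = 1, μ(23) = -1, μ(24) = 0, μ(25) = 0, μ(26) = 1, μ(27) = 0, μ(28) = 0, μ(29) = -1, μ(30) = -1, μ(31) = -1, μ(32) = 0, μ(33) = 1, μ(34) = 1, μ(35) = 1, μ(36) = 0, μ(37) = -1, μ(38) = 1, μ(39) = 1, μ(40) = 0, μ(41) = -1, μ(42) = -1, μ(43) = -1, μ(44) = 0, μ(45) = 0, μ(46) = 1, μ(47) = -1, μ(48) = 0, μ(49) = 0, μ(50) = 0, μ(51) = 1, μ(52) = 0, μ(53) = -1, μ(54) = 0, μ(55) = 1, μ(56) = 0, μ(57) = 1, μ(58) = 1, μ(59) = -1, μ(60) = 0, μ(61) = -1, μ(62) = 1, μ(63) = 0, μ(64) = 0, μ(65) = 1, μ(66) = -1, μ(67) = -1, μ(68) = 0, μ(69) = 1, μ(70) = -1, μ(71) = -1, μ(72) = 0, μ(73) = -1, μ(74) = 1, μ(75) = 0, μ(76) = 0, μ(77) = 1, μ(78) = -1, μ(79) = -1, μ(80) = 0, μ(81) = 0, μ(82) = 1, μ(83) = -1, μ(84) = 0, μ(85) = 1, μ(86) = 1, μ(87) = 1, μ(88) = 0, μ(89) = -1, μ(90) = 0, μ(91) = 1, μ(92) = 0, μ(93) = 1, μ(94) = 1, μ(95) = 1, μ(96) = 0, μ(97) = -1, μ(98) = 0, μ(99) = 0, μ(100) = 0, μ(101) = -1, μ(102) = -1, μ(103) = -1, μ(104) = 0, μ(105) = -1, μ(106) = 1, μ(107) = -1, μ(108) = 0, μ(109) = -1, μ(110) = -1, μ(111) = 1, μ(112) = 0, μ(113) = -1, μ(114) = -1, μ(115) = 1, μ(116) = 0, μ(117) = 0, μ(118) = 1, μ(119) = 1, μ(120) = 0, μ(121) = 0, μ(122) = 1, μ(123) = 1, μ(124) = 0, μ(125) = 0, μ(126) = 0. Summing all 126 values: -1. (Mertens function M(x) = Σ_{n ≤ x} μ(n); on average M(x) should be small (PNT ⟺ M(x) = o(x)).)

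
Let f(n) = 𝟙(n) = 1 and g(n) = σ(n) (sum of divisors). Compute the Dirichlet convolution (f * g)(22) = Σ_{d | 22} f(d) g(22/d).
(𝟙 * σ)(22) = 52

Divisors of 22: [1, 2, 11, 22]. For each d | 22:
  d = 1: 𝟙(1) · σ(22/1) = 1 · 36 = 36
  d = 2: 𝟙(2) · σ(22/2) = 1 · 12 = 12
  d = 11: 𝟙(11) · σ(22/11) = 1 · 3 = 3
  d = 22: 𝟙(22) · σ(22/22) = 1 · 1 = 1
Summing: (𝟙 * σ)(22) = 36 + 12 + 3 + 1 = 52.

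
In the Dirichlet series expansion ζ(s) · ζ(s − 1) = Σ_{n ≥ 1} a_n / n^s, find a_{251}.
σ(251) = 252

In the product (Σ m^0/m^s)(Σ k / k^s) = Σ (Σ_{d | n} d) / n^s, the coefficient of 1/n^s is σ(n) = Σ_{d | n} d. For n = 251, divisors are [1, 251]; summing: σ(251) = 252.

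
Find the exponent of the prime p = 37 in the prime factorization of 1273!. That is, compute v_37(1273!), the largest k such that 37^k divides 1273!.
v_37(1273!) = 34

Legendre's formula: v_p(n!) = Σ_{k ≥ 1} ⌊n / p^k⌋. For p = 37, n = 1273, the terms are:
  ⌊1273/37^1⌋ = ⌊1273/37⌋ = 34
(the next term ⌊1273/37^2⌋ = 0, terminating the sum). Summing: v_37(1273!) = 34 = 34.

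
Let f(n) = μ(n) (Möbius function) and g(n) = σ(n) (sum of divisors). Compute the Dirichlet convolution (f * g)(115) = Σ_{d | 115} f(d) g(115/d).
(μ * σ)(115) = 115

Divisors of 115: [1, 5, 23, 115]. For each d | 115:
  d = 1: μ(1) · σ(115/1) = 1 · 144 = 144
  d = 5: μ(5) · σ(115/5) = -1 · 24 = -24
  d = 23: μ(23) · σ(115/23) = -1 · 6 = -6
  d = 115: μ(115) · σ(115/115) = 1 · 1 = 1
Summing: (μ * σ)(115) = 144 + -24 + -6 + 1 = 115.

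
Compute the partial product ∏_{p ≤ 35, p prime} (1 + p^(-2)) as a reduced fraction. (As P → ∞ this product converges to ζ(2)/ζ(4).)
∏ = 7292191856800000/4827887490090357

The primes p ≤ 35 are [2, 3, 5, 7, 11, 13, 17, 19, 23, 29, 31]. For each, (1 + 1/p^2) = (p^2 + 1)/p^2. Multiplying these fractions over p ∈ [2, 3, 5, 7, 11, 13, 17, 19, 23, 29, 31] gives 7292191856800000/4827887490090357. (In the limit P → ∞ this tends to ζ(2)/ζ(4).)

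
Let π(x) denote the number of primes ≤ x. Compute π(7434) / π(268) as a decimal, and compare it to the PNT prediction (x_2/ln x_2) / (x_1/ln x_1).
π(7434)/π(268) = 942/56 ≈ 16.8214;  PNT prediction ≈ 17.3985.

π(268) = 56 and π(7434) = 942, so π(7434)/π(268) ≈ 16.8214. The PNT-predicted ratio is (7434/ln(7434)) / (268/ln(268)) ≈ 17.3985. The two agree to within a few percent, as expected.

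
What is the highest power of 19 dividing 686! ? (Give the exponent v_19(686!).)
v_19(686!) = 37

Legendre's formula: v_p(n!) = Σ_{k ≥ 1} ⌊n / p^k⌋. For p = 19, n = 686, the terms are:
  ⌊686/19^1⌋ = ⌊686/19⌋ = 36
  ⌊686/19^2⌋ = ⌊686/361⌋ = 1
(the next term ⌊686/19^3⌋ = 0, terminating the sum). Summing: v_19(686!) = 36 + 1 = 37.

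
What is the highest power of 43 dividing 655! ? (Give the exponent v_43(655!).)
v_43(655!) = 15

Legendre's formula: v_p(n!) = Σ_{k ≥ 1} ⌊n / p^k⌋. For p = 43, n = 655, the terms are:
  ⌊655/43^1⌋ = ⌊655/43⌋ = 15
(the next term ⌊655/43^2⌋ = 0, terminating the sum). Summing: v_43(655!) = 15 = 15.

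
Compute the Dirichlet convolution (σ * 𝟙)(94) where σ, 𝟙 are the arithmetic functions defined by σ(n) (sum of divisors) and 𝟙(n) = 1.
(σ * 𝟙)(94) = 196

Divisors of 94: [1, 2, 47, 94]. For each d | 94:
  d = 1: σ(1) · 𝟙(94/1) = 1 · 1 = 1
  d = 2: σ(2) · 𝟙(94/2) = 3 · 1 = 3
  d = 47: σ(47) · 𝟙(94/47) = 48 · 1 = 48
  d = 94: σ(94) · 𝟙(94/94) = 144 · 1 = 144
Summing: (σ * 𝟙)(94) = 1 + 3 + 48 + 144 = 196.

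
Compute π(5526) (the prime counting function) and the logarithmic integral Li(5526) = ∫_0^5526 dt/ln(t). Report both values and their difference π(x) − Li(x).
π(5526) = 730;  Li(5526) ≈ 745.67;  π(x) − Li(x) ≈ -15.67.

Direct count of primes ≤ 5526 gives π(5526) = 730. Numerical evaluation of the logarithmic integral gives Li(5526) ≈ 745.67. The difference π(x) − Li(x) ≈ -15.67 is typically negative for small/moderate x (Li(x) overestimates), though Littlewood's theorem shows this sign changes infinitely often.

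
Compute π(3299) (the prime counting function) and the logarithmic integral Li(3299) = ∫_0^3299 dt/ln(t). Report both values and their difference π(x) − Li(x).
π(3299) = 463;  Li(3299) ≈ 479.88;  π(x) − Li(x) ≈ -16.88.

Direct count of primes ≤ 3299 gives π(3299) = 463. Numerical evaluation of the logarithmic integral gives Li(3299) ≈ 479.88. The difference π(x) − Li(x) ≈ -16.88 is typically negative for small/moderate x (Li(x) overestimates), though Littlewood's theorem shows this sign changes infinitely often.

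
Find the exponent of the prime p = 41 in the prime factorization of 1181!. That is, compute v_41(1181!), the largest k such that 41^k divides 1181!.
v_41(1181!) = 28

Legendre's formula: v_p(n!) = Σ_{k ≥ 1} ⌊n / p^k⌋. For p = 41, n = 1181, the terms are:
  ⌊1181/41^1⌋ = ⌊1181/41⌋ = 28
(the next term ⌊1181/41^2⌋ = 0, terminating the sum). Summing: v_41(1181!) = 28 = 28.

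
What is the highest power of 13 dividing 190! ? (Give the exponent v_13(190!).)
v_13(190!) = 15

Legendre's formula: v_p(n!) = Σ_{k ≥ 1} ⌊n / p^k⌋. For p = 13, n = 190, the terms are:
  ⌊190/13^1⌋ = ⌊190/13⌋ = 14
  ⌊190/13^2⌋ = ⌊190/169⌋ = 1
(the next term ⌊190/13^3⌋ = 0, terminating the sum). Summing: v_13(190!) = 14 + 1 = 15.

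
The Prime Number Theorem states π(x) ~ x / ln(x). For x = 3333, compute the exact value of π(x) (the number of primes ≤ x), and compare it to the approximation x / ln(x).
π(3333) = 470;  x/ln(x) ≈ 410.89;  relative error ≈ 12.58%.

Directly count primes up to 3333: π(3333) = 470. The PNT approximation gives 3333/ln(3333) ≈ 3333/8.11163 ≈ 410.89. Relative error (π(x) − x/ln(x)) / π(x) ≈ 12.58%; the approximation is known to undercount slightly (Li(x) is a better estimate).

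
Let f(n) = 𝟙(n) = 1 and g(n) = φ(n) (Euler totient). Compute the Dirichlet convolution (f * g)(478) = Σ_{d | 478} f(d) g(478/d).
(𝟙 * φ)(478) = 478

Divisors of 478: [1, 2, 239, 478]. For each d | 478:
  d = 1: 𝟙(1) · φ(478/1) = 1 · 238 = 238
  d = 2: 𝟙(2) · φ(478/2) = 1 · 238 = 238
  d = 239: 𝟙(239) · φ(478/239) = 1 · 1 = 1
  d = 478: 𝟙(478) · φ(478/478) = 1 · 1 = 1
Summing: (𝟙 * φ)(478) = 238 + 238 + 1 + 1 = 478.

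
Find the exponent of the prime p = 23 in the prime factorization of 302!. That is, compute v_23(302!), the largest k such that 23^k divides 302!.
v_23(302!) = 13

Legendre's formula: v_p(n!) = Σ_{k ≥ 1} ⌊n / p^k⌋. For p = 23, n = 302, the terms are:
  ⌊302/23^1⌋ = ⌊302/23⌋ = 13
(the next term ⌊302/23^2⌋ = 0, terminating the sum). Summing: v_23(302!) = 13 = 13.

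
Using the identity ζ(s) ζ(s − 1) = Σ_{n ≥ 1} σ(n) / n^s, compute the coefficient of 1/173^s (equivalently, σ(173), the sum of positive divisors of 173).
σ(173) = 174

In the product (Σ m^0/m^s)(Σ k / k^s) = Σ (Σ_{d | n} d) / n^s, the coefficient of 1/n^s is σ(n) = Σ_{d | n} d. For n = 173, divisors are [1, 173]; summing: σ(173) = 174.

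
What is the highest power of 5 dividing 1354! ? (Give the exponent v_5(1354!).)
v_5(1354!) = 336

Legendre's formula: v_p(n!) = Σ_{k ≥ 1} ⌊n / p^k⌋. For p = 5, n = 1354, the terms are:
  ⌊1354/5^1⌋ = ⌊1354/5⌋ = 270
  ⌊1354/5^2⌋ = ⌊1354/25⌋ = 54
  ⌊1354/5^3⌋ = ⌊1354/125⌋ = 10
  ⌊1354/5^4⌋ = ⌊1354/625⌋ = 2
(the next term ⌊1354/5^5⌋ = 0, terminating the sum). Summing: v_5(1354!) = 270 + 54 + 10 + 2 = 336.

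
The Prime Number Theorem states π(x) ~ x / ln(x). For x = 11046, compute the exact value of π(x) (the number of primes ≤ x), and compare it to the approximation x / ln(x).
π(11046) = 1337;  x/ln(x) ≈ 1186.49;  relative error ≈ 11.26%.

Directly count primes up to 11046: π(11046) = 1337. The PNT approximation gives 11046/ln(11046) ≈ 11046/9.30982 ≈ 1186.49. Relative error (π(x) − x/ln(x)) / π(x) ≈ 11.26%; the approximation is known to undercount slightly (Li(x) is a better estimate).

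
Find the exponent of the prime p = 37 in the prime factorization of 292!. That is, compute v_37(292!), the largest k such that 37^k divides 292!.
v_37(292!) = 7

Legendre's formula: v_p(n!) = Σ_{k ≥ 1} ⌊n / p^k⌋. For p = 37, n = 292, the terms are:
  ⌊292/37^1⌋ = ⌊292/37⌋ = 7
(the next term ⌊292/37^2⌋ = 0, terminating the sum). Summing: v_37(292!) = 7 = 7.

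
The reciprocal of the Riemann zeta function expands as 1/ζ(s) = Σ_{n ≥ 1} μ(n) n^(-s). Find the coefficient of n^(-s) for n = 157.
μ(157) = -1

Factor n = 157 = 157. μ(n) = 0 if any exponent ≥ 2 (not squarefree); otherwise μ(n) = (−1)^{ω(n)} where ω(n) is the number of distinct prime factors. Applying: μ(157) = -1.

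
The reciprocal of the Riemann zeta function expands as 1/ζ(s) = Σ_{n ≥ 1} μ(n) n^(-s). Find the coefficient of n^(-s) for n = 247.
μ(247) = 1

Factor n = 247 = 13 · 19. μ(n) = 0 if any exponent ≥ 2 (not squarefree); otherwise μ(n) = (−1)^{ω(n)} where ω(n) is the number of distinct prime factors. Applying: μ(247) = 1.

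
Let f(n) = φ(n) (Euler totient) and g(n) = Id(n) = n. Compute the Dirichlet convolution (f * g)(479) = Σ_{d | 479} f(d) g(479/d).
(φ * Id)(479) = 957

Divisors of 479: [1, 479]. For each d | 479:
  d = 1: φ(1) · Id(479/1) = 1 · 479 = 479
  d = 479: φ(479) · Id(479/479) = 478 · 1 = 478
Summing: (φ * Id)(479) = 479 + 478 = 957.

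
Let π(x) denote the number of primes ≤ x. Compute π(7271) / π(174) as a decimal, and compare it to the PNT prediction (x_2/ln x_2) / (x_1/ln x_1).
π(7271)/π(174) = 928/40 ≈ 23.2000;  PNT prediction ≈ 24.2456.

π(174) = 40 and π(7271) = 928, so π(7271)/π(174) ≈ 23.2000. The PNT-predicted ratio is (7271/ln(7271)) / (174/ln(174)) ≈ 24.2456. The two agree to within a few percent, as expected.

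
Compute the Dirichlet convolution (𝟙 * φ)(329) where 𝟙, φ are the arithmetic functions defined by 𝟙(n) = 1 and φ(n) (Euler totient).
(𝟙 * φ)(329) = 329

Divisors of 329: [1, 7, 47, 329]. For each d | 329:
  d = 1: 𝟙(1) · φ(329/1) = 1 · 276 = 276
  d = 7: 𝟙(7) · φ(329/7) = 1 · 46 = 46
  d = 47: 𝟙(47) · φ(329/47) = 1 · 6 = 6
  d = 329: 𝟙(329) · φ(329/329) = 1 · 1 = 1
Summing: (𝟙 * φ)(329) = 276 + 46 + 6 + 1 = 329.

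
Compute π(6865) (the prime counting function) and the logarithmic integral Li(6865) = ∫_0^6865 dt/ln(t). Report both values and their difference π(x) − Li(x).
π(6865) = 883;  Li(6865) ≈ 899.07;  π(x) − Li(x) ≈ -16.07.

Direct count of primes ≤ 6865 gives π(6865) = 883. Numerical evaluation of the logarithmic integral gives Li(6865) ≈ 899.07. The difference π(x) − Li(x) ≈ -16.07 is typically negative for small/moderate x (Li(x) overestimates), though Littlewood's theorem shows this sign changes infinitely often.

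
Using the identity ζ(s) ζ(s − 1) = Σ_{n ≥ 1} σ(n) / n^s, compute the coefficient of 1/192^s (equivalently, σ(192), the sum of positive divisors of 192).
σ(192) = 508

In the product (Σ m^0/m^s)(Σ k / k^s) = Σ (Σ_{d | n} d) / n^s, the coefficient of 1/n^s is σ(n) = Σ_{d | n} d. For n = 192, divisors are [1, 2, 3, 4, 6, 8, 12, 16, 24, 32, 48, 64, 96, 192]; summing: σ(192) = 508.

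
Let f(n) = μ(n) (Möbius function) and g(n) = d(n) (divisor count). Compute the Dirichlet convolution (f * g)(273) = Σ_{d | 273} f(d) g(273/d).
(μ * d)(273) = 1

Divisors of 273: [1, 3, 7, 13, 21, 39, 91, 273]. For each d | 273:
  d = 1: μ(1) · d(273/1) = 1 · 8 = 8
  d = 3: μ(3) · d(273/3) = -1 · 4 = -4
  d = 7: μ(7) · d(273/7) = -1 · 4 = -4
  d = 13: μ(13) · d(273/13) = -1 · 4 = -4
  d = 21: μ(21) · d(273/21) = 1 · 2 = 2
  d = 39: μ(39) · d(273/39) = 1 · 2 = 2
  d = 91: μ(91) · d(273/91) = 1 · 2 = 2
  d = 273: μ(273) · d(273/273) = -1 · 1 = -1
Summing: (μ * d)(273) = 8 + -4 + -4 + -4 + 2 + 2 + 2 + -1 = 1.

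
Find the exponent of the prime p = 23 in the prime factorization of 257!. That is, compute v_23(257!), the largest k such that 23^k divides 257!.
v_23(257!) = 11

Legendre's formula: v_p(n!) = Σ_{k ≥ 1} ⌊n / p^k⌋. For p = 23, n = 257, the terms are:
  ⌊257/23^1⌋ = ⌊257/23⌋ = 11
(the next term ⌊257/23^2⌋ = 0, terminating the sum). Summing: v_23(257!) = 11 = 11.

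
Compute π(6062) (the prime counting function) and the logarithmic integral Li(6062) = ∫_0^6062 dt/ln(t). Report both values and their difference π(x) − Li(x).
π(6062) = 790;  Li(6062) ≈ 807.54;  π(x) − Li(x) ≈ -17.54.

Direct count of primes ≤ 6062 gives π(6062) = 790. Numerical evaluation of the logarithmic integral gives Li(6062) ≈ 807.54. The difference π(x) − Li(x) ≈ -17.54 is typically negative for small/moderate x (Li(x) overestimates), though Littlewood's theorem shows this sign changes infinitely often.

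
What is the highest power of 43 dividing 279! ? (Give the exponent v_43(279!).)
v_43(279!) = 6

Legendre's formula: v_p(n!) = Σ_{k ≥ 1} ⌊n / p^k⌋. For p = 43, n = 279, the terms are:
  ⌊279/43^1⌋ = ⌊279/43⌋ = 6
(the next term ⌊279/43^2⌋ = 0, terminating the sum). Summing: v_43(279!) = 6 = 6.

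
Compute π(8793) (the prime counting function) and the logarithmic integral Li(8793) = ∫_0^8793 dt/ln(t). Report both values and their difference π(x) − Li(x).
π(8793) = 1095;  Li(8793) ≈ 1114.19;  π(x) − Li(x) ≈ -19.19.

Direct count of primes ≤ 8793 gives π(8793) = 1095. Numerical evaluation of the logarithmic integral gives Li(8793) ≈ 1114.19. The difference π(x) − Li(x) ≈ -19.19 is typically negative for small/moderate x (Li(x) overestimates), though Littlewood's theorem shows this sign changes infinitely often.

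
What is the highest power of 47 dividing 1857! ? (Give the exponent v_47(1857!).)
v_47(1857!) = 39

Legendre's formula: v_p(n!) = Σ_{k ≥ 1} ⌊n / p^k⌋. For p = 47, n = 1857, the terms are:
  ⌊1857/47^1⌋ = ⌊1857/47⌋ = 39
(the next term ⌊1857/47^2⌋ = 0, terminating the sum). Summing: v_47(1857!) = 39 = 39.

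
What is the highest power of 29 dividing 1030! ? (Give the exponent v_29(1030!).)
v_29(1030!) = 36

Legendre's formula: v_p(n!) = Σ_{k ≥ 1} ⌊n / p^k⌋. For p = 29, n = 1030, the terms are:
  ⌊1030/29^1⌋ = ⌊1030/29⌋ = 35
  ⌊1030/29^2⌋ = ⌊1030/841⌋ = 1
(the next term ⌊1030/29^3⌋ = 0, terminating the sum). Summing: v_29(1030!) = 35 + 1 = 36.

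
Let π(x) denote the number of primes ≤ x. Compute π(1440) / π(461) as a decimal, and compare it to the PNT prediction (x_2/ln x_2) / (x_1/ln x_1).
π(1440)/π(461) = 228/89 ≈ 2.5618;  PNT prediction ≈ 2.6344.

π(461) = 89 and π(1440) = 228, so π(1440)/π(461) ≈ 2.5618. The PNT-predicted ratio is (1440/ln(1440)) / (461/ln(461)) ≈ 2.6344. The two agree to within a few percent, as expected.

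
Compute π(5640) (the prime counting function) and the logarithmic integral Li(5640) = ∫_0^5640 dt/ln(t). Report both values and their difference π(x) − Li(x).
π(5640) = 740;  Li(5640) ≈ 758.89;  π(x) − Li(x) ≈ -18.89.

Direct count of primes ≤ 5640 gives π(5640) = 740. Numerical evaluation of the logarithmic integral gives Li(5640) ≈ 758.89. The difference π(x) − Li(x) ≈ -18.89 is typically negative for small/moderate x (Li(x) overestimates), though Littlewood's theorem shows this sign changes infinitely often.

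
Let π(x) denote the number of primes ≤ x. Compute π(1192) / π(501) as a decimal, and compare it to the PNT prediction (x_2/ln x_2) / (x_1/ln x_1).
π(1192)/π(501) = 195/95 ≈ 2.0526;  PNT prediction ≈ 2.0881.

π(501) = 95 and π(1192) = 195, so π(1192)/π(501) ≈ 2.0526. The PNT-predicted ratio is (1192/ln(1192)) / (501/ln(501)) ≈ 2.0881. The two agree to within a few percent, as expected.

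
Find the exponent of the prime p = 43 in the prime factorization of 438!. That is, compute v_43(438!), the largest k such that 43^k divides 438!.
v_43(438!) = 10

Legendre's formula: v_p(n!) = Σ_{k ≥ 1} ⌊n / p^k⌋. For p = 43, n = 438, the terms are:
  ⌊438/43^1⌋ = ⌊438/43⌋ = 10
(the next term ⌊438/43^2⌋ = 0, terminating the sum). Summing: v_43(438!) = 10 = 10.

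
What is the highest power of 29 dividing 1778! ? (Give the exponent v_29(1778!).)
v_29(1778!) = 63

Legendre's formula: v_p(n!) = Σ_{k ≥ 1} ⌊n / p^k⌋. For p = 29, n = 1778, the terms are:
  ⌊1778/29^1⌋ = ⌊1778/29⌋ = 61
  ⌊1778/29^2⌋ = ⌊1778/841⌋ = 2
(the next term ⌊1778/29^3⌋ = 0, terminating the sum). Summing: v_29(1778!) = 61 + 2 = 63.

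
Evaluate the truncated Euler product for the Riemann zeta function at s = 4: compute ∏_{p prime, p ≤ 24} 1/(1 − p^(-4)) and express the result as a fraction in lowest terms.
∏ = 179711034607426083154393/166042662475294310400000

The primes p ≤ 24 are [2, 3, 5, 7, 11, 13, 17, 19, 23]. For each prime, (1 − 1/p^4)^(-1) = p^4 / (p^4 − 1). The product is (1 − 1/2^4)^(-1), (1 − 1/3^4)^(-1), (1 − 1/5^4)^(-1), (1 − 1/7^4)^(-1), (1 − 1/11^4)^(-1), (1 − 1/13^4)^(-1), (1 − 1/17^4)^(-1), (1 − 1/19^4)^(-1), (1 − 1/23^4)^(-1) = ∏ p^4 / (p^4 − 1) = 179711034607426083154393/166042662475294310400000.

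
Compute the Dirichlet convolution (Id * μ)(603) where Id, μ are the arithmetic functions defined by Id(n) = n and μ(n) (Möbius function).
(Id * μ)(603) = 396

Divisors of 603: [1, 3, 9, 67, 201, 603]. For each d | 603:
  d = 1: Id(1) · μ(603/1) = 1 · 0 = 0
  d = 3: Id(3) · μ(603/3) = 3 · 1 = 3
  d = 9: Id(9) · μ(603/9) = 9 · -1 = -9
  d = 67: Id(67) · μ(603/67) = 67 · 0 = 0
  d = 201: Id(201) · μ(603/201) = 201 · -1 = -201
  d = 603: Id(603) · μ(603/603) = 603 · 1 = 603
Summing: (Id * μ)(603) = 0 + 3 + -9 + 0 + -201 + 603 = 396.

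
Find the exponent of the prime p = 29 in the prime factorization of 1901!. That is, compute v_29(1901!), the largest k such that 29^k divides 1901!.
v_29(1901!) = 67

Legendre's formula: v_p(n!) = Σ_{k ≥ 1} ⌊n / p^k⌋. For p = 29, n = 1901, the terms are:
  ⌊1901/29^1⌋ = ⌊1901/29⌋ = 65
  ⌊1901/29^2⌋ = ⌊1901/841⌋ = 2
(the next term ⌊1901/29^3⌋ = 0, terminating the sum). Summing: v_29(1901!) = 65 + 2 = 67.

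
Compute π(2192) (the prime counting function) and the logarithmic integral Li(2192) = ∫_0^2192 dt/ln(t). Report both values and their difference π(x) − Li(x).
π(2192) = 327;  Li(2192) ≈ 339.92;  π(x) − Li(x) ≈ -12.92.

Direct count of primes ≤ 2192 gives π(2192) = 327. Numerical evaluation of the logarithmic integral gives Li(2192) ≈ 339.92. The difference π(x) − Li(x) ≈ -12.92 is typically negative for small/moderate x (Li(x) overestimates), though Littlewood's theorem shows this sign changes infinitely often.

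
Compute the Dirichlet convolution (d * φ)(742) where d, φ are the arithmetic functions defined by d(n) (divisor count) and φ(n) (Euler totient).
(d * φ)(742) = 1296

Divisors of 742: [1, 2, 7, 14, 53, 106, 371, 742]. For each d | 742:
  d = 1: d(1) · φ(742/1) = 1 · 312 = 312
  d = 2: d(2) · φ(742/2) = 2 · 312 = 624
  d = 7: d(7) · φ(742/7) = 2 · 52 = 104
  d = 14: d(14) · φ(742/14) = 4 · 52 = 208
  d = 53: d(53) · φ(742/53) = 2 · 6 = 12
  d = 106: d(106) · φ(742/106) = 4 · 6 = 24
  d = 371: d(371) · φ(742/371) = 4 · 1 = 4
  d = 742: d(742) · φ(742/742) = 8 · 1 = 8
Summing: (d * φ)(742) = 312 + 624 + 104 + 208 + 12 + 24 + 4 + 8 = 1296.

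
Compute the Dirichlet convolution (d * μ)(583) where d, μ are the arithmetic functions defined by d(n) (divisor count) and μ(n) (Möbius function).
(d * μ)(583) = 1

Divisors of 583: [1, 11, 53, 583]. For each d | 583:
  d = 1: d(1) · μ(583/1) = 1 · 1 = 1
  d = 11: d(11) · μ(583/11) = 2 · -1 = -2
  d = 53: d(53) · μ(583/53) = 2 · -1 = -2
  d = 583: d(583) · μ(583/583) = 4 · 1 = 4
Summing: (d * μ)(583) = 1 + -2 + -2 + 4 = 1.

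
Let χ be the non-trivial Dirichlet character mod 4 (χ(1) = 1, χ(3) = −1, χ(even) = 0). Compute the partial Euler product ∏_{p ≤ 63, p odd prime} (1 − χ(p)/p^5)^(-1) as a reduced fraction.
∏ = 478212334295798677259125227573990358291095208018494528428976877948999059062284551009530475199/480056794509206891424767146601704797711651986953735424570384919662551238689346859653136384000

The odd primes p ≤ 63 are [3, 5, 7, 11, 13, 17, 19, 23, 29, 31, 37, 41, 43, 47, 53, 59, 61]. For each, χ(p) = 1 if p ≡ 1 mod 4, χ(p) = −1 if p ≡ 3 mod 4. Taking (1 − χ(p)/p^5)^(-1) = p^5/(p^5 − χ(p)): (1 − (-1)/3^5)^(-1) · (1 − (1)/5^5)^(-1) · (1 − (-1)/7^5)^(-1) · (1 − (-1)/11^5)^(-1) · (1 − (1)/13^5)^(-1) · (1 − (1)/17^5)^(-1) · (1 − (-1)/19^5)^(-1) · (1 − (-1)/23^5)^(-1) · (1 − (1)/29^5)^(-1) · (1 − (-1)/31^5)^(-1) · (1 − (1)/37^5)^(-1) · (1 − (1)/41^5)^(-1) · (1 − (-1)/43^5)^(-1) · (1 − (-1)/47^5)^(-1) · (1 − (1)/53^5)^(-1) · (1 − (-1)/59^5)^(-1) · (1 − (1)/61^5)^(-1) = 478212334295798677259125227573990358291095208018494528428976877948999059062284551009530475199/480056794509206891424767146601704797711651986953735424570384919662551238689346859653136384000.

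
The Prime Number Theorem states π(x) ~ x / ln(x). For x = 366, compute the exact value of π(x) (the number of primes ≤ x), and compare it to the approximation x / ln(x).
π(366) = 72;  x/ln(x) ≈ 62.01;  relative error ≈ 13.88%.

Directly count primes up to 366: π(366) = 72. The PNT approximation gives 366/ln(366) ≈ 366/5.90263 ≈ 62.01. Relative error (π(x) − x/ln(x)) / π(x) ≈ 13.88%; the approximation is known to undercount slightly (Li(x) is a better estimate).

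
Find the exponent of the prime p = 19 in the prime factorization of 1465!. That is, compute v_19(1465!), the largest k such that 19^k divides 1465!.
v_19(1465!) = 81

Legendre's formula: v_p(n!) = Σ_{k ≥ 1} ⌊n / p^k⌋. For p = 19, n = 1465, the terms are:
  ⌊1465/19^1⌋ = ⌊1465/19⌋ = 77
  ⌊1465/19^2⌋ = ⌊1465/361⌋ = 4
(the next term ⌊1465/19^3⌋ = 0, terminating the sum). Summing: v_19(1465!) = 77 + 4 = 81.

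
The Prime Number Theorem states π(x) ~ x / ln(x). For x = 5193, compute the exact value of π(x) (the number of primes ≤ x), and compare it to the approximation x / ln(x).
π(5193) = 691;  x/ln(x) ≈ 607.01;  relative error ≈ 12.16%.

Directly count primes up to 5193: π(5193) = 691. The PNT approximation gives 5193/ln(5193) ≈ 5193/8.55507 ≈ 607.01. Relative error (π(x) − x/ln(x)) / π(x) ≈ 12.16%; the approximation is known to undercount slightly (Li(x) is a better estimate).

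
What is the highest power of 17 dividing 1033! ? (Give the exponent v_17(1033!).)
v_17(1033!) = 63

Legendre's formula: v_p(n!) = Σ_{k ≥ 1} ⌊n / p^k⌋. For p = 17, n = 1033, the terms are:
  ⌊1033/17^1⌋ = ⌊1033/17⌋ = 60
  ⌊1033/17^2⌋ = ⌊1033/289⌋ = 3
(the next term ⌊1033/17^3⌋ = 0, terminating the sum). Summing: v_17(1033!) = 60 + 3 = 63.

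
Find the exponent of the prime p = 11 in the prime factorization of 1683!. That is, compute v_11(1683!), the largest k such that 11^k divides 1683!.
v_11(1683!) = 167

Legendre's formula: v_p(n!) = Σ_{k ≥ 1} ⌊n / p^k⌋. For p = 11, n = 1683, the terms are:
  ⌊1683/11^1⌋ = ⌊1683/11⌋ = 153
  ⌊1683/11^2⌋ = ⌊1683/121⌋ = 13
  ⌊1683/11^3⌋ = ⌊1683/1331⌋ = 1
(the next term ⌊1683/11^4⌋ = 0, terminating the sum). Summing: v_11(1683!) = 153 + 13 + 1 = 167.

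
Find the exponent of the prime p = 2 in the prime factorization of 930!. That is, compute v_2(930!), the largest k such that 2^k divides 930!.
v_2(930!) = 925

Legendre's formula: v_p(n!) = Σ_{k ≥ 1} ⌊n / p^k⌋. For p = 2, n = 930, the terms are:
  ⌊930/2^1⌋ = ⌊930/2⌋ = 465
  ⌊930/2^2⌋ = ⌊930/4⌋ = 232
  ⌊930/2^3⌋ = ⌊930/8⌋ = 116
  ⌊930/2^4⌋ = ⌊930/16⌋ = 58
  ⌊930/2^5⌋ = ⌊930/32⌋ = 29
  ⌊930/2^6⌋ = ⌊930/64⌋ = 14
  ⌊930/2^7⌋ = ⌊930/128⌋ = 7
  ⌊930/2^8⌋ = ⌊930/256⌋ = 3
  ⌊930/2^9⌋ = ⌊930/512⌋ = 1
(the next term ⌊930/2^10⌋ = 0, terminating the sum). Summing: v_2(930!) = 465 + 232 + 116 + 58 + 29 + 14 + 7 + 3 + 1 = 925.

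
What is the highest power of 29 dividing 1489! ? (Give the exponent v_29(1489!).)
v_29(1489!) = 52

Legendre's formula: v_p(n!) = Σ_{k ≥ 1} ⌊n / p^k⌋. For p = 29, n = 1489, the terms are:
  ⌊1489/29^1⌋ = ⌊1489/29⌋ = 51
  ⌊1489/29^2⌋ = ⌊1489/841⌋ = 1
(the next term ⌊1489/29^3⌋ = 0, terminating the sum). Summing: v_29(1489!) = 51 + 1 = 52.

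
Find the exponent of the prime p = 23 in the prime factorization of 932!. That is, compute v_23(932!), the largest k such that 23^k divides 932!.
v_23(932!) = 41

Legendre's formula: v_p(n!) = Σ_{k ≥ 1} ⌊n / p^k⌋. For p = 23, n = 932, the terms are:
  ⌊932/23^1⌋ = ⌊932/23⌋ = 40
  ⌊932/23^2⌋ = ⌊932/529⌋ = 1
(the next term ⌊932/23^3⌋ = 0, terminating the sum). Summing: v_23(932!) = 40 + 1 = 41.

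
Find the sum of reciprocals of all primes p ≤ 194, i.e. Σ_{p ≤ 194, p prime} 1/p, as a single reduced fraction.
Σ 1/p = 385774678978047295113064712800727674369526436922217581784412894295689697835549/198962376391690981640415251545285153602734402721821058212203976095413910572270

π(194) = 44, so the primes ≤ 194 are [2, 3, 5, 7, 11, 13, 17, 19, 23, 29, 31, 37, 41, 43, 47, 53, 59, 61, 67, 71, 73, 79, 83, 89, 97, 101, 103, 107, 109, 113, 127, 131, 137, 139, 149, 151, 157, 163, 167, 173, 179, 181, 191, 193]. Summing 1/p over these primes: 385774678978047295113064712800727674369526436922217581784412894295689697835549/198962376391690981640415251545285153602734402721821058212203976095413910572270 ≈ 1.9389. Mertens estimate ln ln(194) + 0.2615 ≈ 1.9231.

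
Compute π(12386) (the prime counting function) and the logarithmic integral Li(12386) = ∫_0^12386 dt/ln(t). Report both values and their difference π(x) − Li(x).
π(12386) = 1478;  Li(12386) ≈ 1502.13;  π(x) − Li(x) ≈ -24.13.

Direct count of primes ≤ 12386 gives π(12386) = 1478. Numerical evaluation of the logarithmic integral gives Li(12386) ≈ 1502.13. The difference π(x) − Li(x) ≈ -24.13 is typically negative for small/moderate x (Li(x) overestimates), though Littlewood's theorem shows this sign changes infinitely often.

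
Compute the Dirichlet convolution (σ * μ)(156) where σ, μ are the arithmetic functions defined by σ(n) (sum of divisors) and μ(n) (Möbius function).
(σ * μ)(156) = 156

Divisors of 156: [1, 2, 3, 4, 6, 12, 13, 26, 39, 52, 78, 156]. For each d | 156:
  d = 1: σ(1) · μ(156/1) = 1 · 0 = 0
  d = 2: σ(2) · μ(156/2) = 3 · -1 = -3
  d = 3: σ(3) · μ(156/3) = 4 · 0 = 0
  d = 4: σ(4) · μ(156/4) = 7 · 1 = 7
  d = 6: σ(6) · μ(156/6) = 12 · 1 = 12
  d = 12: σ(12) · μ(156/12) = 28 · -1 = -28
  d = 13: σ(13) · μ(156/13) = 14 · 0 = 0
  d = 26: σ(26) · μ(156/26) = 42 · 1 = 42
  d = 39: σ(39) · μ(156/39) = 56 · 0 = 0
  d = 52: σ(52) · μ(156/52) = 98 · -1 = -98
  d = 78: σ(78) · μ(156/78) = 168 · -1 = -168
  d = 156: σ(156) · μ(156/156) = 392 · 1 = 392
Summing: (σ * μ)(156) = 0 + -3 + 0 + 7 + 12 + -28 + 0 + 42 + 0 + -98 + -168 + 392 = 156.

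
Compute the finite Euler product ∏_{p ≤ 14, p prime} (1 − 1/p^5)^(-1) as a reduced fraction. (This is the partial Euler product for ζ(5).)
∏ = 2548391272552125/2457639696903844

The primes p ≤ 14 are [2, 3, 5, 7, 11, 13]. For each prime, (1 − 1/p^5)^(-1) = p^5 / (p^5 − 1). The product is (1 − 1/2^5)^(-1), (1 − 1/3^5)^(-1), (1 − 1/5^5)^(-1), (1 − 1/7^5)^(-1), (1 − 1/11^5)^(-1), (1 − 1/13^5)^(-1) = ∏ p^5 / (p^5 − 1) = 2548391272552125/2457639696903844.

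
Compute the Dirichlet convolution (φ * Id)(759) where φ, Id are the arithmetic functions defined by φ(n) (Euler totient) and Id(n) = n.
(φ * Id)(759) = 4725

Divisors of 759: [1, 3, 11, 23, 33, 69, 253, 759]. For each d | 759:
  d = 1: φ(1) · Id(759/1) = 1 · 759 = 759
  d = 3: φ(3) · Id(759/3) = 2 · 253 = 506
  d = 11: φ(11) · Id(759/11) = 10 · 69 = 690
  d = 23: φ(23) · Id(759/23) = 22 · 33 = 726
  d = 33: φ(33) · Id(759/33) = 20 · 23 = 460
  d = 69: φ(69) · Id(759/69) = 44 · 11 = 484
  d = 253: φ(253) · Id(759/253) = 220 · 3 = 660
  d = 759: φ(759) · Id(759/759) = 440 · 1 = 440
Summing: (φ * Id)(759) = 759 + 506 + 690 + 726 + 460 + 484 + 660 + 440 = 4725.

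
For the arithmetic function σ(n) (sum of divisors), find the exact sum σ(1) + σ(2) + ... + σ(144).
Σ_{n ≤ 144} σ(n) = 17186

Compute σ(n) for each 1 ≤ n ≤ 144: σ(1) = 1, σ(2) = 3, σ(3) = 4, σ(4) = 7, σ(5) = 6, σ(6) = 12, σ(7) = 8, σ(8) = 15, σ(9) = 13, σ(10) = 18, σ(11) = 12, σ(12) = 28, σ(13) = 14, σ(14) = 24, σ(15) = 24, σ(16) = 31, σ(17) = 18, σ(18) = 39, σ(19) = 20, σ(20) = 42, σ(21) = 32, σ(22) = 36, σ(23) = 24, σ(24) = 60, σ(25) = 31, σ(26) = 42, σ(27) = 40, σ(28) = 56, σ(29) = 30, σ(30) = 72, σ(31) = 32, σ(32) = 63, σ(33) = 48, σ(34) = 54, σ(35) = 48, σ(36) = 91, σ(37) = 38, σ(38) = 60, σ(39) = 56, σ(40) = 90, σ(41) = 42, σ(42) = 96, σ(43) = 44, σ(44) = 84, σ(45) = 78, σ(46) = 72, σ(47) = 48, σ(48) = 124, σ(49) = 57, σ(50) = 93, σ(51) = 72, σ(52) = 98, σ(53) = 54, σ(54) = 120, σ(55) = 72, σ(56) = 120, σ(57) = 80, σ(58) = 90, σ(59) = 60, σ(60) = 168, σ(61) = 62, σ(62) = 96, σ(63) = 104, σ(64) = 127, σ(65) = 84, σ(66) = 144, σ(67) = 68, σ(68) = 126, σ(69) = 96, σ(70) = 144, σ(71) = 72, σ(72) = 195, σ(73) = 74, σ(74) = 114, σ(75) = 124, σ(76) = 140, σ(77) = 96, σ(78) = 168, σ(79) = 80, σ(80) = 186, σ(81) = 121, σ(82) = 126, σ(83) = 84, σ(84) = 224, σ(85) = 108, σ(86) = 132, σ(87) = 120, σ(88) = 180, σ(89) = 90, σ(90) = 234, σ(91) = 112, σ(92) = 168, σ(93) = 128, σ(94) = 144, σ(95) = 120, σ(96) = 252, σ(97) = 98, σ(98) = 171, σ(99) = 156, σ(100) = 217, σ(101) = 102, σ(102) = 216, σ(103) = 104, σ(104) = 210, σ(105) = 192, σ(106) = 162, σ(107) = 108, σ(108) = 280, σ(109) = 110, σ(110) = 216, σ(111) = 152, σ(112) = 248, σ(113) = 114, σ(114) = 240, σ(115) = 144, σ(116) = 210, σ(117) = 182, σ(118) = 180, σ(119) = 144, σ(120) = 360, σ(121) = 133, σ(122) = 186, σ(123) = 168, σ(124) = 224, σ(125) = 156, σ(126) = 312, σ(127) = 128, σ(128) = 255, σ(129) = 176, σ(130) = 252, σ(131) = 132, σ(132) = 336, σ(133) = 160, σ(134) = 204, σ(135) = 240, σ(136) = 270, σ(137) = 138, σ(138) = 288, σ(139) = 140, σ(140) = 336, σ(141) = 192, σ(142) = 216, σ(143) = 168, σ(144) = 403. Summing all 144 values: 17186. (Average order: Σ_{n ≤ x} σ(n) ~ (π²/12) x². For x = 144, (π²/12)·144² ≈ 17054.68.)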